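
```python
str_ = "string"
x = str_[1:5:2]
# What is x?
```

str_ has length 6. The slice str_[1:5:2] selects indices [1, 3] (1->'t', 3->'i'), giving 'ti'.

'ti'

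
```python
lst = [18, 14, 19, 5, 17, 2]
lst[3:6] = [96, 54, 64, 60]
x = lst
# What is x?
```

lst starts as [18, 14, 19, 5, 17, 2] (length 6). The slice lst[3:6] covers indices [3, 4, 5] with values [5, 17, 2]. Replacing that slice with [96, 54, 64, 60] (different length) produces [18, 14, 19, 96, 54, 64, 60].

[18, 14, 19, 96, 54, 64, 60]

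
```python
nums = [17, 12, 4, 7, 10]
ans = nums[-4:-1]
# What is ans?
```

nums has length 5. The slice nums[-4:-1] selects indices [1, 2, 3] (1->12, 2->4, 3->7), giving [12, 4, 7].

[12, 4, 7]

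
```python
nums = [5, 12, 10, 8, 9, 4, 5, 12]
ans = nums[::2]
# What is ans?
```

nums has length 8. The slice nums[::2] selects indices [0, 2, 4, 6] (0->5, 2->10, 4->9, 6->5), giving [5, 10, 9, 5].

[5, 10, 9, 5]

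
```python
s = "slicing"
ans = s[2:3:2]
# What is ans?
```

s has length 7. The slice s[2:3:2] selects indices [2] (2->'i'), giving 'i'.

'i'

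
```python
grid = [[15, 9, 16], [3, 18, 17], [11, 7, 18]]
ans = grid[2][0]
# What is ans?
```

grid[2] = [11, 7, 18]. Taking column 0 of that row yields 11.

11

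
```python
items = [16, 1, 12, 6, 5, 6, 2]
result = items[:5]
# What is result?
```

items has length 7. The slice items[:5] selects indices [0, 1, 2, 3, 4] (0->16, 1->1, 2->12, 3->6, 4->5), giving [16, 1, 12, 6, 5].

[16, 1, 12, 6, 5]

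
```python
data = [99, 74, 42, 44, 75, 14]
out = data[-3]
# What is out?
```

data has length 6. Negative index -3 maps to positive index 6 + (-3) = 3. data[3] = 44.

44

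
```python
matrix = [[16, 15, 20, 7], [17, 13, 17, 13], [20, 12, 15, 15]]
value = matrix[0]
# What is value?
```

matrix has 3 rows. Row 0 is [16, 15, 20, 7].

[16, 15, 20, 7]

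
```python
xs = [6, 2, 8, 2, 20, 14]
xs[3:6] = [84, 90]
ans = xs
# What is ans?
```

xs starts as [6, 2, 8, 2, 20, 14] (length 6). The slice xs[3:6] covers indices [3, 4, 5] with values [2, 20, 14]. Replacing that slice with [84, 90] (different length) produces [6, 2, 8, 84, 90].

[6, 2, 8, 84, 90]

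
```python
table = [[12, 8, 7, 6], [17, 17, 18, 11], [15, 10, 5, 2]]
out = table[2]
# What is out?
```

table has 3 rows. Row 2 is [15, 10, 5, 2].

[15, 10, 5, 2]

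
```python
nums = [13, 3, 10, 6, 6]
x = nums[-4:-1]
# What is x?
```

nums has length 5. The slice nums[-4:-1] selects indices [1, 2, 3] (1->3, 2->10, 3->6), giving [3, 10, 6].

[3, 10, 6]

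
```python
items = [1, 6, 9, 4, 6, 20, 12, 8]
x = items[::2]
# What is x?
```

items has length 8. The slice items[::2] selects indices [0, 2, 4, 6] (0->1, 2->9, 4->6, 6->12), giving [1, 9, 6, 12].

[1, 9, 6, 12]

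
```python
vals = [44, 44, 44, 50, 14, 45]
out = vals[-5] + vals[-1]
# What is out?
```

vals has length 6. Negative index -5 maps to positive index 6 + (-5) = 1. vals[1] = 44.
vals has length 6. Negative index -1 maps to positive index 6 + (-1) = 5. vals[5] = 45.
Sum: 44 + 45 = 89.

89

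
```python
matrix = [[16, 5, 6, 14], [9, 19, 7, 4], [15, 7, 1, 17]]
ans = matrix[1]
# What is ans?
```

matrix has 3 rows. Row 1 is [9, 19, 7, 4].

[9, 19, 7, 4]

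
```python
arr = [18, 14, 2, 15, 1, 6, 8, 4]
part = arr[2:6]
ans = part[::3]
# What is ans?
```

arr has length 8. The slice arr[2:6] selects indices [2, 3, 4, 5] (2->2, 3->15, 4->1, 5->6), giving [2, 15, 1, 6]. So part = [2, 15, 1, 6]. part has length 4. The slice part[::3] selects indices [0, 3] (0->2, 3->6), giving [2, 6].

[2, 6]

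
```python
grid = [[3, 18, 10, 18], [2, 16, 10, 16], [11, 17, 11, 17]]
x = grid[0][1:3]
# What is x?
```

grid[0] = [3, 18, 10, 18]. grid[0] has length 4. The slice grid[0][1:3] selects indices [1, 2] (1->18, 2->10), giving [18, 10].

[18, 10]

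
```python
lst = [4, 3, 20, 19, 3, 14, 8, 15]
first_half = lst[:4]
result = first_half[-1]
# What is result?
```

lst has length 8. The slice lst[:4] selects indices [0, 1, 2, 3] (0->4, 1->3, 2->20, 3->19), giving [4, 3, 20, 19]. So first_half = [4, 3, 20, 19]. Then first_half[-1] = 19.

19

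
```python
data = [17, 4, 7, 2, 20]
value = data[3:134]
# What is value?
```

data has length 5. The slice data[3:134] selects indices [3, 4] (3->2, 4->20), giving [2, 20].

[2, 20]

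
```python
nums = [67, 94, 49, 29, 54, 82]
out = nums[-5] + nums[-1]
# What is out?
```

nums has length 6. Negative index -5 maps to positive index 6 + (-5) = 1. nums[1] = 94.
nums has length 6. Negative index -1 maps to positive index 6 + (-1) = 5. nums[5] = 82.
Sum: 94 + 82 = 176.

176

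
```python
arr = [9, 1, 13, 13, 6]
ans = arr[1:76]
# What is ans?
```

arr has length 5. The slice arr[1:76] selects indices [1, 2, 3, 4] (1->1, 2->13, 3->13, 4->6), giving [1, 13, 13, 6].

[1, 13, 13, 6]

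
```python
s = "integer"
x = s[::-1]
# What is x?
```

s has length 7. The slice s[::-1] selects indices [6, 5, 4, 3, 2, 1, 0] (6->'r', 5->'e', 4->'g', 3->'e', 2->'t', 1->'n', 0->'i'), giving 'regetni'.

'regetni'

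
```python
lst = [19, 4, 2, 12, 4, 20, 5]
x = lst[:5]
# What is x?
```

lst has length 7. The slice lst[:5] selects indices [0, 1, 2, 3, 4] (0->19, 1->4, 2->2, 3->12, 4->4), giving [19, 4, 2, 12, 4].

[19, 4, 2, 12, 4]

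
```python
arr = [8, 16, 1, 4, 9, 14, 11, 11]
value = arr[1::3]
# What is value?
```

arr has length 8. The slice arr[1::3] selects indices [1, 4, 7] (1->16, 4->9, 7->11), giving [16, 9, 11].

[16, 9, 11]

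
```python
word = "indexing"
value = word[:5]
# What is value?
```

word has length 8. The slice word[:5] selects indices [0, 1, 2, 3, 4] (0->'i', 1->'n', 2->'d', 3->'e', 4->'x'), giving 'index'.

'index'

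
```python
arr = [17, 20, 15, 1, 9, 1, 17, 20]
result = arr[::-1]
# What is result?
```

arr has length 8. The slice arr[::-1] selects indices [7, 6, 5, 4, 3, 2, 1, 0] (7->20, 6->17, 5->1, 4->9, 3->1, 2->15, 1->20, 0->17), giving [20, 17, 1, 9, 1, 15, 20, 17].

[20, 17, 1, 9, 1, 15, 20, 17]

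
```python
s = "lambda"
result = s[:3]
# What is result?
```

s has length 6. The slice s[:3] selects indices [0, 1, 2] (0->'l', 1->'a', 2->'m'), giving 'lam'.

'lam'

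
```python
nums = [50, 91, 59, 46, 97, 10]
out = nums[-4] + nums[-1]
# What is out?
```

nums has length 6. Negative index -4 maps to positive index 6 + (-4) = 2. nums[2] = 59.
nums has length 6. Negative index -1 maps to positive index 6 + (-1) = 5. nums[5] = 10.
Sum: 59 + 10 = 69.

69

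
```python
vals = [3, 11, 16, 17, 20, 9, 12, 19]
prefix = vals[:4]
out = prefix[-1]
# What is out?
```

vals has length 8. The slice vals[:4] selects indices [0, 1, 2, 3] (0->3, 1->11, 2->16, 3->17), giving [3, 11, 16, 17]. So prefix = [3, 11, 16, 17]. Then prefix[-1] = 17.

17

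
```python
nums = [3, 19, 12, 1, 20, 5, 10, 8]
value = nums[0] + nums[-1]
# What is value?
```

nums has length 8. nums[0] = 3.
nums has length 8. Negative index -1 maps to positive index 8 + (-1) = 7. nums[7] = 8.
Sum: 3 + 8 = 11.

11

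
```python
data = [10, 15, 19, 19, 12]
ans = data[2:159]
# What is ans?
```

data has length 5. The slice data[2:159] selects indices [2, 3, 4] (2->19, 3->19, 4->12), giving [19, 19, 12].

[19, 19, 12]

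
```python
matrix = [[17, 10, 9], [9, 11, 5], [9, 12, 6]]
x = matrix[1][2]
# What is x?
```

matrix[1] = [9, 11, 5]. Taking column 2 of that row yields 5.

5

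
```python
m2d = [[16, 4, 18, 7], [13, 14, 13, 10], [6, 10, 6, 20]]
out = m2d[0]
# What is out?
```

m2d has 3 rows. Row 0 is [16, 4, 18, 7].

[16, 4, 18, 7]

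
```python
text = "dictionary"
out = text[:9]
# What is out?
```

text has length 10. The slice text[:9] selects indices [0, 1, 2, 3, 4, 5, 6, 7, 8] (0->'d', 1->'i', 2->'c', 3->'t', 4->'i', 5->'o', 6->'n', 7->'a', 8->'r'), giving 'dictionar'.

'dictionar'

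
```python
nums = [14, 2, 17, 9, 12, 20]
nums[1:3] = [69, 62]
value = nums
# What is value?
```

nums starts as [14, 2, 17, 9, 12, 20] (length 6). The slice nums[1:3] covers indices [1, 2] with values [2, 17]. Replacing that slice with [69, 62] (same length) produces [14, 69, 62, 9, 12, 20].

[14, 69, 62, 9, 12, 20]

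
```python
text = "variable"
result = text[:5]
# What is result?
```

text has length 8. The slice text[:5] selects indices [0, 1, 2, 3, 4] (0->'v', 1->'a', 2->'r', 3->'i', 4->'a'), giving 'varia'.

'varia'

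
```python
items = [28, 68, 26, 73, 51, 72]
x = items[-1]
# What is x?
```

items has length 6. Negative index -1 maps to positive index 6 + (-1) = 5. items[5] = 72.

72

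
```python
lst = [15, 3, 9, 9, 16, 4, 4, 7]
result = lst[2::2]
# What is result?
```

lst has length 8. The slice lst[2::2] selects indices [2, 4, 6] (2->9, 4->16, 6->4), giving [9, 16, 4].

[9, 16, 4]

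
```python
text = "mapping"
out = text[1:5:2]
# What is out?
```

text has length 7. The slice text[1:5:2] selects indices [1, 3] (1->'a', 3->'p'), giving 'ap'.

'ap'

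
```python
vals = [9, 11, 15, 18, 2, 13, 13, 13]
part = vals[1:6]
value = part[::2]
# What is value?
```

vals has length 8. The slice vals[1:6] selects indices [1, 2, 3, 4, 5] (1->11, 2->15, 3->18, 4->2, 5->13), giving [11, 15, 18, 2, 13]. So part = [11, 15, 18, 2, 13]. part has length 5. The slice part[::2] selects indices [0, 2, 4] (0->11, 2->18, 4->13), giving [11, 18, 13].

[11, 18, 13]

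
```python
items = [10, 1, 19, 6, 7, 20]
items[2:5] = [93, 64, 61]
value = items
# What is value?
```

items starts as [10, 1, 19, 6, 7, 20] (length 6). The slice items[2:5] covers indices [2, 3, 4] with values [19, 6, 7]. Replacing that slice with [93, 64, 61] (same length) produces [10, 1, 93, 64, 61, 20].

[10, 1, 93, 64, 61, 20]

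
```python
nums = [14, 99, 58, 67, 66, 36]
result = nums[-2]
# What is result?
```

nums has length 6. Negative index -2 maps to positive index 6 + (-2) = 4. nums[4] = 66.

66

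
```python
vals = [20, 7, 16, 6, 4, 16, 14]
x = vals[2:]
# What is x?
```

vals has length 7. The slice vals[2:] selects indices [2, 3, 4, 5, 6] (2->16, 3->6, 4->4, 5->16, 6->14), giving [16, 6, 4, 16, 14].

[16, 6, 4, 16, 14]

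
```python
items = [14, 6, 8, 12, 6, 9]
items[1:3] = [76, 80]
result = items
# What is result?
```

items starts as [14, 6, 8, 12, 6, 9] (length 6). The slice items[1:3] covers indices [1, 2] with values [6, 8]. Replacing that slice with [76, 80] (same length) produces [14, 76, 80, 12, 6, 9].

[14, 76, 80, 12, 6, 9]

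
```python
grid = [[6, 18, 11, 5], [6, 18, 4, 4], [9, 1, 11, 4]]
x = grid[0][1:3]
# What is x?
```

grid[0] = [6, 18, 11, 5]. grid[0] has length 4. The slice grid[0][1:3] selects indices [1, 2] (1->18, 2->11), giving [18, 11].

[18, 11]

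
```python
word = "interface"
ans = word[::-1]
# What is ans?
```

word has length 9. The slice word[::-1] selects indices [8, 7, 6, 5, 4, 3, 2, 1, 0] (8->'e', 7->'c', 6->'a', 5->'f', 4->'r', 3->'e', 2->'t', 1->'n', 0->'i'), giving 'ecafretni'.

'ecafretni'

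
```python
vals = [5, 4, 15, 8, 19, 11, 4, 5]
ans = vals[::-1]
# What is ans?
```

vals has length 8. The slice vals[::-1] selects indices [7, 6, 5, 4, 3, 2, 1, 0] (7->5, 6->4, 5->11, 4->19, 3->8, 2->15, 1->4, 0->5), giving [5, 4, 11, 19, 8, 15, 4, 5].

[5, 4, 11, 19, 8, 15, 4, 5]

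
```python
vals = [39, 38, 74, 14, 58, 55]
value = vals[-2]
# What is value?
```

vals has length 6. Negative index -2 maps to positive index 6 + (-2) = 4. vals[4] = 58.

58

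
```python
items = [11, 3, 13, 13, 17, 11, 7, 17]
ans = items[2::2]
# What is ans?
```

items has length 8. The slice items[2::2] selects indices [2, 4, 6] (2->13, 4->17, 6->7), giving [13, 17, 7].

[13, 17, 7]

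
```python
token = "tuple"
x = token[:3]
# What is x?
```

token has length 5. The slice token[:3] selects indices [0, 1, 2] (0->'t', 1->'u', 2->'p'), giving 'tup'.

'tup'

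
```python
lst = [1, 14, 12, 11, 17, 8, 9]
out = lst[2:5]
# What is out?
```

lst has length 7. The slice lst[2:5] selects indices [2, 3, 4] (2->12, 3->11, 4->17), giving [12, 11, 17].

[12, 11, 17]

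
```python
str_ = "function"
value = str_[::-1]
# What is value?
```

str_ has length 8. The slice str_[::-1] selects indices [7, 6, 5, 4, 3, 2, 1, 0] (7->'n', 6->'o', 5->'i', 4->'t', 3->'c', 2->'n', 1->'u', 0->'f'), giving 'noitcnuf'.

'noitcnuf'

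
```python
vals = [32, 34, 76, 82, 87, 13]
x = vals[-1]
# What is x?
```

vals has length 6. Negative index -1 maps to positive index 6 + (-1) = 5. vals[5] = 13.

13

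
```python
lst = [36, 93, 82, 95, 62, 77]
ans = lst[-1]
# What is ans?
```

lst has length 6. Negative index -1 maps to positive index 6 + (-1) = 5. lst[5] = 77.

77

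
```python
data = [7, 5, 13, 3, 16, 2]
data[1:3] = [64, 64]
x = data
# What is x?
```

data starts as [7, 5, 13, 3, 16, 2] (length 6). The slice data[1:3] covers indices [1, 2] with values [5, 13]. Replacing that slice with [64, 64] (same length) produces [7, 64, 64, 3, 16, 2].

[7, 64, 64, 3, 16, 2]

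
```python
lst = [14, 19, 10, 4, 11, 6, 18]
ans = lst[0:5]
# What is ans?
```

lst has length 7. The slice lst[0:5] selects indices [0, 1, 2, 3, 4] (0->14, 1->19, 2->10, 3->4, 4->11), giving [14, 19, 10, 4, 11].

[14, 19, 10, 4, 11]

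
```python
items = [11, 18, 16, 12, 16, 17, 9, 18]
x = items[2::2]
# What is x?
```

items has length 8. The slice items[2::2] selects indices [2, 4, 6] (2->16, 4->16, 6->9), giving [16, 16, 9].

[16, 16, 9]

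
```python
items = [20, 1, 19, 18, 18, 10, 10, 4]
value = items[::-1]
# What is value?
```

items has length 8. The slice items[::-1] selects indices [7, 6, 5, 4, 3, 2, 1, 0] (7->4, 6->10, 5->10, 4->18, 3->18, 2->19, 1->1, 0->20), giving [4, 10, 10, 18, 18, 19, 1, 20].

[4, 10, 10, 18, 18, 19, 1, 20]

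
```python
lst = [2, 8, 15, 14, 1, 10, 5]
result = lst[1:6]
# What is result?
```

lst has length 7. The slice lst[1:6] selects indices [1, 2, 3, 4, 5] (1->8, 2->15, 3->14, 4->1, 5->10), giving [8, 15, 14, 1, 10].

[8, 15, 14, 1, 10]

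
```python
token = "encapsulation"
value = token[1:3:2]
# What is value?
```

token has length 13. The slice token[1:3:2] selects indices [1] (1->'n'), giving 'n'.

'n'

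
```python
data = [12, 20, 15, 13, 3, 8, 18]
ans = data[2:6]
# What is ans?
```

data has length 7. The slice data[2:6] selects indices [2, 3, 4, 5] (2->15, 3->13, 4->3, 5->8), giving [15, 13, 3, 8].

[15, 13, 3, 8]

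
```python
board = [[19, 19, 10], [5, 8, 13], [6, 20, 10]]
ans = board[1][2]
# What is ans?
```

board[1] = [5, 8, 13]. Taking column 2 of that row yields 13.

13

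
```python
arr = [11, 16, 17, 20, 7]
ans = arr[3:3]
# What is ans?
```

arr has length 5. The slice arr[3:3] resolves to an empty index range, so the result is [].

[]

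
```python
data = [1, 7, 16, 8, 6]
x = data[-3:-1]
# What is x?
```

data has length 5. The slice data[-3:-1] selects indices [2, 3] (2->16, 3->8), giving [16, 8].

[16, 8]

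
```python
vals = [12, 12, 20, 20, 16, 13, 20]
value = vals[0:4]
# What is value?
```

vals has length 7. The slice vals[0:4] selects indices [0, 1, 2, 3] (0->12, 1->12, 2->20, 3->20), giving [12, 12, 20, 20].

[12, 12, 20, 20]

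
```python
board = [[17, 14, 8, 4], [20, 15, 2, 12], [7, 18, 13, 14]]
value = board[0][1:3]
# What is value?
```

board[0] = [17, 14, 8, 4]. board[0] has length 4. The slice board[0][1:3] selects indices [1, 2] (1->14, 2->8), giving [14, 8].

[14, 8]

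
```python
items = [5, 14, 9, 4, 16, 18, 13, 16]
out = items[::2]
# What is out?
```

items has length 8. The slice items[::2] selects indices [0, 2, 4, 6] (0->5, 2->9, 4->16, 6->13), giving [5, 9, 16, 13].

[5, 9, 16, 13]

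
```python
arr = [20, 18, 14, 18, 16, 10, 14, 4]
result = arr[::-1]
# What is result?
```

arr has length 8. The slice arr[::-1] selects indices [7, 6, 5, 4, 3, 2, 1, 0] (7->4, 6->14, 5->10, 4->16, 3->18, 2->14, 1->18, 0->20), giving [4, 14, 10, 16, 18, 14, 18, 20].

[4, 14, 10, 16, 18, 14, 18, 20]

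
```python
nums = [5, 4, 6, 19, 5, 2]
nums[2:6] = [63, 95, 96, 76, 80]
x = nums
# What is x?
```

nums starts as [5, 4, 6, 19, 5, 2] (length 6). The slice nums[2:6] covers indices [2, 3, 4, 5] with values [6, 19, 5, 2]. Replacing that slice with [63, 95, 96, 76, 80] (different length) produces [5, 4, 63, 95, 96, 76, 80].

[5, 4, 63, 95, 96, 76, 80]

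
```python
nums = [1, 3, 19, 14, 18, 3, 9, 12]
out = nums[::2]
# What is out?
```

nums has length 8. The slice nums[::2] selects indices [0, 2, 4, 6] (0->1, 2->19, 4->18, 6->9), giving [1, 19, 18, 9].

[1, 19, 18, 9]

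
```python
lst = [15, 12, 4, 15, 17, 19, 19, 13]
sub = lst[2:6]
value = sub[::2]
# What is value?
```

lst has length 8. The slice lst[2:6] selects indices [2, 3, 4, 5] (2->4, 3->15, 4->17, 5->19), giving [4, 15, 17, 19]. So sub = [4, 15, 17, 19]. sub has length 4. The slice sub[::2] selects indices [0, 2] (0->4, 2->17), giving [4, 17].

[4, 17]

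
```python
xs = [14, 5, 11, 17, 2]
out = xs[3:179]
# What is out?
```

xs has length 5. The slice xs[3:179] selects indices [3, 4] (3->17, 4->2), giving [17, 2].

[17, 2]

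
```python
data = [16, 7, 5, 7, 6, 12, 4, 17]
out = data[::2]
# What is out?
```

data has length 8. The slice data[::2] selects indices [0, 2, 4, 6] (0->16, 2->5, 4->6, 6->4), giving [16, 5, 6, 4].

[16, 5, 6, 4]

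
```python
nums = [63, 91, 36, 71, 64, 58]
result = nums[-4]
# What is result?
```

nums has length 6. Negative index -4 maps to positive index 6 + (-4) = 2. nums[2] = 36.

36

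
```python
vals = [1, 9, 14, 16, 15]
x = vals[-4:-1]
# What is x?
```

vals has length 5. The slice vals[-4:-1] selects indices [1, 2, 3] (1->9, 2->14, 3->16), giving [9, 14, 16].

[9, 14, 16]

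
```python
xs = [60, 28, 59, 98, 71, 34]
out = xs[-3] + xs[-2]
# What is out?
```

xs has length 6. Negative index -3 maps to positive index 6 + (-3) = 3. xs[3] = 98.
xs has length 6. Negative index -2 maps to positive index 6 + (-2) = 4. xs[4] = 71.
Sum: 98 + 71 = 169.

169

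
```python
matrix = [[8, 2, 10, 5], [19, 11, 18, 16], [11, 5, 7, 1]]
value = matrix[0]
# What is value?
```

matrix has 3 rows. Row 0 is [8, 2, 10, 5].

[8, 2, 10, 5]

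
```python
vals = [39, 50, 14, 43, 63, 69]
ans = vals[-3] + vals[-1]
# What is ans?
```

vals has length 6. Negative index -3 maps to positive index 6 + (-3) = 3. vals[3] = 43.
vals has length 6. Negative index -1 maps to positive index 6 + (-1) = 5. vals[5] = 69.
Sum: 43 + 69 = 112.

112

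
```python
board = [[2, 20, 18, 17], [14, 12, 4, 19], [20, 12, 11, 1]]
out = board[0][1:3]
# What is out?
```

board[0] = [2, 20, 18, 17]. board[0] has length 4. The slice board[0][1:3] selects indices [1, 2] (1->20, 2->18), giving [20, 18].

[20, 18]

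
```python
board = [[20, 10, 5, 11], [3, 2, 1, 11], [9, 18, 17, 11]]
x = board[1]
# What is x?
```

board has 3 rows. Row 1 is [3, 2, 1, 11].

[3, 2, 1, 11]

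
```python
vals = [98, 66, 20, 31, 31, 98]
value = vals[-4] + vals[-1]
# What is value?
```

vals has length 6. Negative index -4 maps to positive index 6 + (-4) = 2. vals[2] = 20.
vals has length 6. Negative index -1 maps to positive index 6 + (-1) = 5. vals[5] = 98.
Sum: 20 + 98 = 118.

118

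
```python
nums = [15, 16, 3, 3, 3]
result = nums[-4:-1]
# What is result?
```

nums has length 5. The slice nums[-4:-1] selects indices [1, 2, 3] (1->16, 2->3, 3->3), giving [16, 3, 3].

[16, 3, 3]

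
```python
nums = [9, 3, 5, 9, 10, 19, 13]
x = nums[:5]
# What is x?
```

nums has length 7. The slice nums[:5] selects indices [0, 1, 2, 3, 4] (0->9, 1->3, 2->5, 3->9, 4->10), giving [9, 3, 5, 9, 10].

[9, 3, 5, 9, 10]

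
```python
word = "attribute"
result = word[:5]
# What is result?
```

word has length 9. The slice word[:5] selects indices [0, 1, 2, 3, 4] (0->'a', 1->'t', 2->'t', 3->'r', 4->'i'), giving 'attri'.

'attri'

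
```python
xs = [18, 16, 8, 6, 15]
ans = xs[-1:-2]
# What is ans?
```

xs has length 5. The slice xs[-1:-2] resolves to an empty index range, so the result is [].

[]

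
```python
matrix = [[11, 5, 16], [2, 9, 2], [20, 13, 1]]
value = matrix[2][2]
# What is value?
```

matrix[2] = [20, 13, 1]. Taking column 2 of that row yields 1.

1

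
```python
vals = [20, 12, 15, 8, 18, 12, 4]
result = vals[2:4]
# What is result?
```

vals has length 7. The slice vals[2:4] selects indices [2, 3] (2->15, 3->8), giving [15, 8].

[15, 8]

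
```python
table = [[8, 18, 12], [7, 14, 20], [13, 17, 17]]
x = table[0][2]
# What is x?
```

table[0] = [8, 18, 12]. Taking column 2 of that row yields 12.

12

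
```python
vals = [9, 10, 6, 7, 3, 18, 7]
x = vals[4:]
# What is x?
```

vals has length 7. The slice vals[4:] selects indices [4, 5, 6] (4->3, 5->18, 6->7), giving [3, 18, 7].

[3, 18, 7]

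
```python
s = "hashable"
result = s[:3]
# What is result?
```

s has length 8. The slice s[:3] selects indices [0, 1, 2] (0->'h', 1->'a', 2->'s'), giving 'has'.

'has'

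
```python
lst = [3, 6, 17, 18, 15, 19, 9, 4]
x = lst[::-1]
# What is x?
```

lst has length 8. The slice lst[::-1] selects indices [7, 6, 5, 4, 3, 2, 1, 0] (7->4, 6->9, 5->19, 4->15, 3->18, 2->17, 1->6, 0->3), giving [4, 9, 19, 15, 18, 17, 6, 3].

[4, 9, 19, 15, 18, 17, 6, 3]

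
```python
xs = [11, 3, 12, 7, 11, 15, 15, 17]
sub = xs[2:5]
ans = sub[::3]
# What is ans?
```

xs has length 8. The slice xs[2:5] selects indices [2, 3, 4] (2->12, 3->7, 4->11), giving [12, 7, 11]. So sub = [12, 7, 11]. sub has length 3. The slice sub[::3] selects indices [0] (0->12), giving [12].

[12]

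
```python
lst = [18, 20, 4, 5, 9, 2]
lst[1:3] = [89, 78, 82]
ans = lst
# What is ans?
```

lst starts as [18, 20, 4, 5, 9, 2] (length 6). The slice lst[1:3] covers indices [1, 2] with values [20, 4]. Replacing that slice with [89, 78, 82] (different length) produces [18, 89, 78, 82, 5, 9, 2].

[18, 89, 78, 82, 5, 9, 2]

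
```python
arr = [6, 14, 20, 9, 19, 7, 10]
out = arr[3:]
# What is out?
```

arr has length 7. The slice arr[3:] selects indices [3, 4, 5, 6] (3->9, 4->19, 5->7, 6->10), giving [9, 19, 7, 10].

[9, 19, 7, 10]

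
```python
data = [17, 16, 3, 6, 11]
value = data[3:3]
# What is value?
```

data has length 5. The slice data[3:3] resolves to an empty index range, so the result is [].

[]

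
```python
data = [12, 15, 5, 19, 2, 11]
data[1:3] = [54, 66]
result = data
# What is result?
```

data starts as [12, 15, 5, 19, 2, 11] (length 6). The slice data[1:3] covers indices [1, 2] with values [15, 5]. Replacing that slice with [54, 66] (same length) produces [12, 54, 66, 19, 2, 11].

[12, 54, 66, 19, 2, 11]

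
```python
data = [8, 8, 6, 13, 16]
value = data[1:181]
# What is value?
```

data has length 5. The slice data[1:181] selects indices [1, 2, 3, 4] (1->8, 2->6, 3->13, 4->16), giving [8, 6, 13, 16].

[8, 6, 13, 16]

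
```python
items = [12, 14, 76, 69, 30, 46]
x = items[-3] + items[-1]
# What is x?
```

items has length 6. Negative index -3 maps to positive index 6 + (-3) = 3. items[3] = 69.
items has length 6. Negative index -1 maps to positive index 6 + (-1) = 5. items[5] = 46.
Sum: 69 + 46 = 115.

115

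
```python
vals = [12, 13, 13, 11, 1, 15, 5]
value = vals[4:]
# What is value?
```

vals has length 7. The slice vals[4:] selects indices [4, 5, 6] (4->1, 5->15, 6->5), giving [1, 15, 5].

[1, 15, 5]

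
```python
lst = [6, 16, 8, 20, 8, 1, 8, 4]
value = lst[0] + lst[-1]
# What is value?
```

lst has length 8. lst[0] = 6.
lst has length 8. Negative index -1 maps to positive index 8 + (-1) = 7. lst[7] = 4.
Sum: 6 + 4 = 10.

10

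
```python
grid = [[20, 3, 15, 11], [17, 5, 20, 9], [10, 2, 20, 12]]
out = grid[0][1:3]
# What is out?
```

grid[0] = [20, 3, 15, 11]. grid[0] has length 4. The slice grid[0][1:3] selects indices [1, 2] (1->3, 2->15), giving [3, 15].

[3, 15]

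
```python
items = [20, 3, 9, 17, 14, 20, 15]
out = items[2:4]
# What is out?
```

items has length 7. The slice items[2:4] selects indices [2, 3] (2->9, 3->17), giving [9, 17].

[9, 17]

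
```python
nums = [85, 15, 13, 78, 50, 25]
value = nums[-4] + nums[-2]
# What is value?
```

nums has length 6. Negative index -4 maps to positive index 6 + (-4) = 2. nums[2] = 13.
nums has length 6. Negative index -2 maps to positive index 6 + (-2) = 4. nums[4] = 50.
Sum: 13 + 50 = 63.

63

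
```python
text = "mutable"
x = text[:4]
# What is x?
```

text has length 7. The slice text[:4] selects indices [0, 1, 2, 3] (0->'m', 1->'u', 2->'t', 3->'a'), giving 'muta'.

'muta'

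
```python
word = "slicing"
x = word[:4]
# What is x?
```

word has length 7. The slice word[:4] selects indices [0, 1, 2, 3] (0->'s', 1->'l', 2->'i', 3->'c'), giving 'slic'.

'slic'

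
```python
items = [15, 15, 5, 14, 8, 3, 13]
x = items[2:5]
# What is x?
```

items has length 7. The slice items[2:5] selects indices [2, 3, 4] (2->5, 3->14, 4->8), giving [5, 14, 8].

[5, 14, 8]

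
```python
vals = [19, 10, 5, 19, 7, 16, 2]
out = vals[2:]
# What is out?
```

vals has length 7. The slice vals[2:] selects indices [2, 3, 4, 5, 6] (2->5, 3->19, 4->7, 5->16, 6->2), giving [5, 19, 7, 16, 2].

[5, 19, 7, 16, 2]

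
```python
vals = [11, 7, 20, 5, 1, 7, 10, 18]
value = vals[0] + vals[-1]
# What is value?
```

vals has length 8. vals[0] = 11.
vals has length 8. Negative index -1 maps to positive index 8 + (-1) = 7. vals[7] = 18.
Sum: 11 + 18 = 29.

29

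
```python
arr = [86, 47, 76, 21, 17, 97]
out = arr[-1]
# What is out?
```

arr has length 6. Negative index -1 maps to positive index 6 + (-1) = 5. arr[5] = 97.

97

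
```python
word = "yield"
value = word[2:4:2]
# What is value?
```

word has length 5. The slice word[2:4:2] selects indices [2] (2->'e'), giving 'e'.

'e'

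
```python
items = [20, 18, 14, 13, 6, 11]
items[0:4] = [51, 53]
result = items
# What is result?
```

items starts as [20, 18, 14, 13, 6, 11] (length 6). The slice items[0:4] covers indices [0, 1, 2, 3] with values [20, 18, 14, 13]. Replacing that slice with [51, 53] (different length) produces [51, 53, 6, 11].

[51, 53, 6, 11]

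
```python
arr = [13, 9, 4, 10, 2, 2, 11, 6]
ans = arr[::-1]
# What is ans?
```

arr has length 8. The slice arr[::-1] selects indices [7, 6, 5, 4, 3, 2, 1, 0] (7->6, 6->11, 5->2, 4->2, 3->10, 2->4, 1->9, 0->13), giving [6, 11, 2, 2, 10, 4, 9, 13].

[6, 11, 2, 2, 10, 4, 9, 13]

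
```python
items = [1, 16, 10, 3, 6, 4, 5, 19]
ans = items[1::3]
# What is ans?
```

items has length 8. The slice items[1::3] selects indices [1, 4, 7] (1->16, 4->6, 7->19), giving [16, 6, 19].

[16, 6, 19]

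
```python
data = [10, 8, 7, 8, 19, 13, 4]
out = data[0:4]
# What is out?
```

data has length 7. The slice data[0:4] selects indices [0, 1, 2, 3] (0->10, 1->8, 2->7, 3->8), giving [10, 8, 7, 8].

[10, 8, 7, 8]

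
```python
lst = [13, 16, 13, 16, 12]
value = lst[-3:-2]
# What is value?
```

lst has length 5. The slice lst[-3:-2] selects indices [2] (2->13), giving [13].

[13]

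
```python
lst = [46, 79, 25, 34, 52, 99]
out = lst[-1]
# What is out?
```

lst has length 6. Negative index -1 maps to positive index 6 + (-1) = 5. lst[5] = 99.

99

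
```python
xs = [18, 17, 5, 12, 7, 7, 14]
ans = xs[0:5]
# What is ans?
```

xs has length 7. The slice xs[0:5] selects indices [0, 1, 2, 3, 4] (0->18, 1->17, 2->5, 3->12, 4->7), giving [18, 17, 5, 12, 7].

[18, 17, 5, 12, 7]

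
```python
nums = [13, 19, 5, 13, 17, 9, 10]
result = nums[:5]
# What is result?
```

nums has length 7. The slice nums[:5] selects indices [0, 1, 2, 3, 4] (0->13, 1->19, 2->5, 3->13, 4->17), giving [13, 19, 5, 13, 17].

[13, 19, 5, 13, 17]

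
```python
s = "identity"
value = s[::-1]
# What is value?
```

s has length 8. The slice s[::-1] selects indices [7, 6, 5, 4, 3, 2, 1, 0] (7->'y', 6->'t', 5->'i', 4->'t', 3->'n', 2->'e', 1->'d', 0->'i'), giving 'ytitnedi'.

'ytitnedi'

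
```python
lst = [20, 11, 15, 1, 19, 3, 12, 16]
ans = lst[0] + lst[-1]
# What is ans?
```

lst has length 8. lst[0] = 20.
lst has length 8. Negative index -1 maps to positive index 8 + (-1) = 7. lst[7] = 16.
Sum: 20 + 16 = 36.

36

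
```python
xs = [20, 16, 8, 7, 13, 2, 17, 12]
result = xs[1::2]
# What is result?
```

xs has length 8. The slice xs[1::2] selects indices [1, 3, 5, 7] (1->16, 3->7, 5->2, 7->12), giving [16, 7, 2, 12].

[16, 7, 2, 12]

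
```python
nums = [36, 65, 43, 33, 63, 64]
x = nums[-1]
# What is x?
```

nums has length 6. Negative index -1 maps to positive index 6 + (-1) = 5. nums[5] = 64.

64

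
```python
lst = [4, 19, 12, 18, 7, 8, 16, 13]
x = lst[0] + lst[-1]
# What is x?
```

lst has length 8. lst[0] = 4.
lst has length 8. Negative index -1 maps to positive index 8 + (-1) = 7. lst[7] = 13.
Sum: 4 + 13 = 17.

17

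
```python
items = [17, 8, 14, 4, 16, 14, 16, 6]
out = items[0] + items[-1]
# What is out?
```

items has length 8. items[0] = 17.
items has length 8. Negative index -1 maps to positive index 8 + (-1) = 7. items[7] = 6.
Sum: 17 + 6 = 23.

23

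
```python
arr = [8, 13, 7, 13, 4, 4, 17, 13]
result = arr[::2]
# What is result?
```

arr has length 8. The slice arr[::2] selects indices [0, 2, 4, 6] (0->8, 2->7, 4->4, 6->17), giving [8, 7, 4, 17].

[8, 7, 4, 17]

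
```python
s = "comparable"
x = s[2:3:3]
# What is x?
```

s has length 10. The slice s[2:3:3] selects indices [2] (2->'m'), giving 'm'.

'm'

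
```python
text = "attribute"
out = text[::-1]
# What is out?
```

text has length 9. The slice text[::-1] selects indices [8, 7, 6, 5, 4, 3, 2, 1, 0] (8->'e', 7->'t', 6->'u', 5->'b', 4->'i', 3->'r', 2->'t', 1->'t', 0->'a'), giving 'etubirtta'.

'etubirtta'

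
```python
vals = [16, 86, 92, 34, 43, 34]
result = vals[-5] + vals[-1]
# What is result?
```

vals has length 6. Negative index -5 maps to positive index 6 + (-5) = 1. vals[1] = 86.
vals has length 6. Negative index -1 maps to positive index 6 + (-1) = 5. vals[5] = 34.
Sum: 86 + 34 = 120.

120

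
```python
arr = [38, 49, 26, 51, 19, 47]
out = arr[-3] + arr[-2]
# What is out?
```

arr has length 6. Negative index -3 maps to positive index 6 + (-3) = 3. arr[3] = 51.
arr has length 6. Negative index -2 maps to positive index 6 + (-2) = 4. arr[4] = 19.
Sum: 51 + 19 = 70.

70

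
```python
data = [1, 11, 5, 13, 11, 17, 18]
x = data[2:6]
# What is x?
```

data has length 7. The slice data[2:6] selects indices [2, 3, 4, 5] (2->5, 3->13, 4->11, 5->17), giving [5, 13, 11, 17].

[5, 13, 11, 17]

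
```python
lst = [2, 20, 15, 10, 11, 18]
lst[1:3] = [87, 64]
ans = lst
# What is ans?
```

lst starts as [2, 20, 15, 10, 11, 18] (length 6). The slice lst[1:3] covers indices [1, 2] with values [20, 15]. Replacing that slice with [87, 64] (same length) produces [2, 87, 64, 10, 11, 18].

[2, 87, 64, 10, 11, 18]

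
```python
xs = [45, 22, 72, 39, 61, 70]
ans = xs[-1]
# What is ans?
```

xs has length 6. Negative index -1 maps to positive index 6 + (-1) = 5. xs[5] = 70.

70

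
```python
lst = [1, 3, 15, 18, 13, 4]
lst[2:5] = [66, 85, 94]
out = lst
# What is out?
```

lst starts as [1, 3, 15, 18, 13, 4] (length 6). The slice lst[2:5] covers indices [2, 3, 4] with values [15, 18, 13]. Replacing that slice with [66, 85, 94] (same length) produces [1, 3, 66, 85, 94, 4].

[1, 3, 66, 85, 94, 4]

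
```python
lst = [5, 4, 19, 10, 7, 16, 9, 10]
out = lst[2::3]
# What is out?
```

lst has length 8. The slice lst[2::3] selects indices [2, 5] (2->19, 5->16), giving [19, 16].

[19, 16]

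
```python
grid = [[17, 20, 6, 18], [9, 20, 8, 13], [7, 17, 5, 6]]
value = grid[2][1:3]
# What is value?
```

grid[2] = [7, 17, 5, 6]. grid[2] has length 4. The slice grid[2][1:3] selects indices [1, 2] (1->17, 2->5), giving [17, 5].

[17, 5]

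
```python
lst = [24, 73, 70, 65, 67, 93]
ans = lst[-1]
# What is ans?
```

lst has length 6. Negative index -1 maps to positive index 6 + (-1) = 5. lst[5] = 93.

93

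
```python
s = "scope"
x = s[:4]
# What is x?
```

s has length 5. The slice s[:4] selects indices [0, 1, 2, 3] (0->'s', 1->'c', 2->'o', 3->'p'), giving 'scop'.

'scop'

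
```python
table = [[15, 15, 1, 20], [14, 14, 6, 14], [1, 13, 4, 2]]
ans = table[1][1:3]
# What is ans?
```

table[1] = [14, 14, 6, 14]. table[1] has length 4. The slice table[1][1:3] selects indices [1, 2] (1->14, 2->6), giving [14, 6].

[14, 6]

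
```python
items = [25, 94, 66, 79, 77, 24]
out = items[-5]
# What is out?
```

items has length 6. Negative index -5 maps to positive index 6 + (-5) = 1. items[1] = 94.

94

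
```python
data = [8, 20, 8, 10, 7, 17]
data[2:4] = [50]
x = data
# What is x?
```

data starts as [8, 20, 8, 10, 7, 17] (length 6). The slice data[2:4] covers indices [2, 3] with values [8, 10]. Replacing that slice with [50] (different length) produces [8, 20, 50, 7, 17].

[8, 20, 50, 7, 17]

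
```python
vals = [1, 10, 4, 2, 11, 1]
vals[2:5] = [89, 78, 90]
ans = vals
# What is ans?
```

vals starts as [1, 10, 4, 2, 11, 1] (length 6). The slice vals[2:5] covers indices [2, 3, 4] with values [4, 2, 11]. Replacing that slice with [89, 78, 90] (same length) produces [1, 10, 89, 78, 90, 1].

[1, 10, 89, 78, 90, 1]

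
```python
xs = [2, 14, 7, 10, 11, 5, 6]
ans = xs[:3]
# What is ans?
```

xs has length 7. The slice xs[:3] selects indices [0, 1, 2] (0->2, 1->14, 2->7), giving [2, 14, 7].

[2, 14, 7]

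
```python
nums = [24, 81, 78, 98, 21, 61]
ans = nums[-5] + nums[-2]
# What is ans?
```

nums has length 6. Negative index -5 maps to positive index 6 + (-5) = 1. nums[1] = 81.
nums has length 6. Negative index -2 maps to positive index 6 + (-2) = 4. nums[4] = 21.
Sum: 81 + 21 = 102.

102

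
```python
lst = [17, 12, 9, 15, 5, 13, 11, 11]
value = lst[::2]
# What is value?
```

lst has length 8. The slice lst[::2] selects indices [0, 2, 4, 6] (0->17, 2->9, 4->5, 6->11), giving [17, 9, 5, 11].

[17, 9, 5, 11]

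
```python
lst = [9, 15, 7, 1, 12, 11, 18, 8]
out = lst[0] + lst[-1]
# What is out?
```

lst has length 8. lst[0] = 9.
lst has length 8. Negative index -1 maps to positive index 8 + (-1) = 7. lst[7] = 8.
Sum: 9 + 8 = 17.

17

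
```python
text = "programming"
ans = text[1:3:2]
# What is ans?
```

text has length 11. The slice text[1:3:2] selects indices [1] (1->'r'), giving 'r'.

'r'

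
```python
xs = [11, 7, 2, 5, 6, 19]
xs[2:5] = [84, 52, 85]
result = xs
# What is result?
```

xs starts as [11, 7, 2, 5, 6, 19] (length 6). The slice xs[2:5] covers indices [2, 3, 4] with values [2, 5, 6]. Replacing that slice with [84, 52, 85] (same length) produces [11, 7, 84, 52, 85, 19].

[11, 7, 84, 52, 85, 19]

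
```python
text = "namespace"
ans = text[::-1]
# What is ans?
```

text has length 9. The slice text[::-1] selects indices [8, 7, 6, 5, 4, 3, 2, 1, 0] (8->'e', 7->'c', 6->'a', 5->'p', 4->'s', 3->'e', 2->'m', 1->'a', 0->'n'), giving 'ecapseman'.

'ecapseman'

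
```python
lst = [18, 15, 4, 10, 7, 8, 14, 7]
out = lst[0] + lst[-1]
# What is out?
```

lst has length 8. lst[0] = 18.
lst has length 8. Negative index -1 maps to positive index 8 + (-1) = 7. lst[7] = 7.
Sum: 18 + 7 = 25.

25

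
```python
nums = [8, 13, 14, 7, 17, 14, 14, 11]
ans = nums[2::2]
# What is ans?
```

nums has length 8. The slice nums[2::2] selects indices [2, 4, 6] (2->14, 4->17, 6->14), giving [14, 17, 14].

[14, 17, 14]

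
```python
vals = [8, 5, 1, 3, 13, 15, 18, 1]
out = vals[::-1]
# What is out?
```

vals has length 8. The slice vals[::-1] selects indices [7, 6, 5, 4, 3, 2, 1, 0] (7->1, 6->18, 5->15, 4->13, 3->3, 2->1, 1->5, 0->8), giving [1, 18, 15, 13, 3, 1, 5, 8].

[1, 18, 15, 13, 3, 1, 5, 8]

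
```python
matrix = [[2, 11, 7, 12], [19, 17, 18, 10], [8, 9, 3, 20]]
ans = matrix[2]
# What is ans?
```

matrix has 3 rows. Row 2 is [8, 9, 3, 20].

[8, 9, 3, 20]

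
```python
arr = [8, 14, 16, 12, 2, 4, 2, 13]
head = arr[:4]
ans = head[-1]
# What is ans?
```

arr has length 8. The slice arr[:4] selects indices [0, 1, 2, 3] (0->8, 1->14, 2->16, 3->12), giving [8, 14, 16, 12]. So head = [8, 14, 16, 12]. Then head[-1] = 12.

12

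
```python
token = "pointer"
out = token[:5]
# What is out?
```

token has length 7. The slice token[:5] selects indices [0, 1, 2, 3, 4] (0->'p', 1->'o', 2->'i', 3->'n', 4->'t'), giving 'point'.

'point'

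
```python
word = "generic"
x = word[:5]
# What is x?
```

word has length 7. The slice word[:5] selects indices [0, 1, 2, 3, 4] (0->'g', 1->'e', 2->'n', 3->'e', 4->'r'), giving 'gener'.

'gener'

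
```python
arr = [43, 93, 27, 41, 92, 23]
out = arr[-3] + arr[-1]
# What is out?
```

arr has length 6. Negative index -3 maps to positive index 6 + (-3) = 3. arr[3] = 41.
arr has length 6. Negative index -1 maps to positive index 6 + (-1) = 5. arr[5] = 23.
Sum: 41 + 23 = 64.

64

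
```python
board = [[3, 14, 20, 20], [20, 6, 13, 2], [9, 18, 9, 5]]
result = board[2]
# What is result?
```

board has 3 rows. Row 2 is [9, 18, 9, 5].

[9, 18, 9, 5]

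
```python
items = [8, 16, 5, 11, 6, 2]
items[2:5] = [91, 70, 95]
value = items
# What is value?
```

items starts as [8, 16, 5, 11, 6, 2] (length 6). The slice items[2:5] covers indices [2, 3, 4] with values [5, 11, 6]. Replacing that slice with [91, 70, 95] (same length) produces [8, 16, 91, 70, 95, 2].

[8, 16, 91, 70, 95, 2]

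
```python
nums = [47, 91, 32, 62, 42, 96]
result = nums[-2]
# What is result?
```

nums has length 6. Negative index -2 maps to positive index 6 + (-2) = 4. nums[4] = 42.

42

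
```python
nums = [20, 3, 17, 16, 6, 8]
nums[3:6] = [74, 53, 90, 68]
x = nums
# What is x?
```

nums starts as [20, 3, 17, 16, 6, 8] (length 6). The slice nums[3:6] covers indices [3, 4, 5] with values [16, 6, 8]. Replacing that slice with [74, 53, 90, 68] (different length) produces [20, 3, 17, 74, 53, 90, 68].

[20, 3, 17, 74, 53, 90, 68]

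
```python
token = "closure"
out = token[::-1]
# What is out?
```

token has length 7. The slice token[::-1] selects indices [6, 5, 4, 3, 2, 1, 0] (6->'e', 5->'r', 4->'u', 3->'s', 2->'o', 1->'l', 0->'c'), giving 'erusolc'.

'erusolc'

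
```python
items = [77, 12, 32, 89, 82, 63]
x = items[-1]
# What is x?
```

items has length 6. Negative index -1 maps to positive index 6 + (-1) = 5. items[5] = 63.

63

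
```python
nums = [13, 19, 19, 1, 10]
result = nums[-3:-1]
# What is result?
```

nums has length 5. The slice nums[-3:-1] selects indices [2, 3] (2->19, 3->1), giving [19, 1].

[19, 1]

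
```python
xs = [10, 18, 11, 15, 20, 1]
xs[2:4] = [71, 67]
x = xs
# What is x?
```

xs starts as [10, 18, 11, 15, 20, 1] (length 6). The slice xs[2:4] covers indices [2, 3] with values [11, 15]. Replacing that slice with [71, 67] (same length) produces [10, 18, 71, 67, 20, 1].

[10, 18, 71, 67, 20, 1]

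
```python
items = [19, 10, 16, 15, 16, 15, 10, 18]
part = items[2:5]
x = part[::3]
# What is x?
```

items has length 8. The slice items[2:5] selects indices [2, 3, 4] (2->16, 3->15, 4->16), giving [16, 15, 16]. So part = [16, 15, 16]. part has length 3. The slice part[::3] selects indices [0] (0->16), giving [16].

[16]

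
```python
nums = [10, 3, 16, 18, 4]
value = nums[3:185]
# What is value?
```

nums has length 5. The slice nums[3:185] selects indices [3, 4] (3->18, 4->4), giving [18, 4].

[18, 4]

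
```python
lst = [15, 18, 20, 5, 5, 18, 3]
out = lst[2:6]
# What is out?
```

lst has length 7. The slice lst[2:6] selects indices [2, 3, 4, 5] (2->20, 3->5, 4->5, 5->18), giving [20, 5, 5, 18].

[20, 5, 5, 18]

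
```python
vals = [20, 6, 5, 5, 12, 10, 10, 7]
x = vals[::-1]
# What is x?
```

vals has length 8. The slice vals[::-1] selects indices [7, 6, 5, 4, 3, 2, 1, 0] (7->7, 6->10, 5->10, 4->12, 3->5, 2->5, 1->6, 0->20), giving [7, 10, 10, 12, 5, 5, 6, 20].

[7, 10, 10, 12, 5, 5, 6, 20]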